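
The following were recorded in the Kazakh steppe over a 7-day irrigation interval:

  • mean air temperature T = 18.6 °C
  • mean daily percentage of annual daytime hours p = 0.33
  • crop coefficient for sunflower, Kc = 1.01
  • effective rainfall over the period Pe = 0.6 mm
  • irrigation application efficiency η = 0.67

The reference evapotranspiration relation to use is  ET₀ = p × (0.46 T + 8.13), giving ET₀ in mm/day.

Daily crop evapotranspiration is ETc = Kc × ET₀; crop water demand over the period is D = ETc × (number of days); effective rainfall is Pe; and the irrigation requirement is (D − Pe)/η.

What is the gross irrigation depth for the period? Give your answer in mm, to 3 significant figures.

57.2 mm

ET₀ = 0.33 × (0.46 × 18.6 + 8.13) = 0.33 × 16.686 = 5.5064 mm/d
ETc = Kc × ET₀ = 1.01 × 5.5064 = 5.5615 mm/d
Crop demand D = ETc × 7 d = 5.5615 × 7 = 38.931 mm
D − Pe = 38.931 − 0.6 = 38.331 mm
Gross irrigation = 38.331 / 0.67 = 57.210 mm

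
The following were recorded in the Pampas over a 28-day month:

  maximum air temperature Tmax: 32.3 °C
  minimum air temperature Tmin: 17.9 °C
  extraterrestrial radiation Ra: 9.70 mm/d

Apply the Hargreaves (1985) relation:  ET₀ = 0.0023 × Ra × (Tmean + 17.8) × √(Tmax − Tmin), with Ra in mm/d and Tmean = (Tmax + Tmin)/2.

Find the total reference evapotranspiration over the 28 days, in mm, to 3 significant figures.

102 mm

Tmean = (32.3 + 17.9)/2 = 25.10 °C
ET₀ = 0.0023 × 9.70 × (25.10 + 17.8) × √14.4 = 0.0023 × 9.70 × 42.90 × 3.7947 = 3.6319 mm/d
Over 28 days: 3.6319 × 28 = 101.693 mm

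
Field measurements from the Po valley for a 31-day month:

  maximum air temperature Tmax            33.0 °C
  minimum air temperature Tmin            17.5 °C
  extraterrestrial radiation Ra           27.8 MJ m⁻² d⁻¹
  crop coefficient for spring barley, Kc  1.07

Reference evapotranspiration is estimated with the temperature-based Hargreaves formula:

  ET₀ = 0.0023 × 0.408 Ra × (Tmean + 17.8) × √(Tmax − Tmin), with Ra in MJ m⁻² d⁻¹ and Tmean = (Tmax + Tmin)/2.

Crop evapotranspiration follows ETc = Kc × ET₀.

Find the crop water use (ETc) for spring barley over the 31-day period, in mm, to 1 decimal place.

Tmean = (33.0 + 17.5)/2 = 25.25 °C
0.408 Ra = 0.408 × 27.8 = 11.3424 mm/d equivalent
ET₀ = 0.0023 × 11.3424 × (25.25 + 17.8) × √15.5 = 0.0023 × 11.3424 × 43.05 × 3.9370 = 4.4215 mm/d
ETc = Kc × ET₀ = 1.07 × 4.4215 = 4.7310 mm/d
Over 31 days: 4.7310 × 31 = 146.661 mm

146.7 mm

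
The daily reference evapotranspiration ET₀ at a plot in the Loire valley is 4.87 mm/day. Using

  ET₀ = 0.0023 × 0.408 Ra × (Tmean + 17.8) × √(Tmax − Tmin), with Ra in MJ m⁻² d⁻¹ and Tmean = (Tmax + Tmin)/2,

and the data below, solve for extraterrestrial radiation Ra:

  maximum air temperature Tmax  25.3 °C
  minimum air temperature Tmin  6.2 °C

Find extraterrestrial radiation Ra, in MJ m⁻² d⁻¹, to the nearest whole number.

Tmean = (25.3+6.2)/2 = 15.75 °C; ΔT = 19.1
Ra = ET₀ / [0.0023 × 0.408 × (Tmean+17.8) × √ΔT]
   = 4.87 / (0.0023 × 0.408 × 33.55 × 4.3704) = 35.394 MJ m⁻² d⁻¹

35 MJ m⁻² d⁻¹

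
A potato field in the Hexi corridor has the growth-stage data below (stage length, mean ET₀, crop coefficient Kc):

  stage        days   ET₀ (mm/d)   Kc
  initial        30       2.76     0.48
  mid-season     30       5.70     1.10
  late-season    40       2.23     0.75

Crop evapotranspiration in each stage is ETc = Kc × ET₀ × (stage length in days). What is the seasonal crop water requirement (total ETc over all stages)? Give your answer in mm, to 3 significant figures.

initial: 0.48 × 2.76 × 30 = 39.74 mm
mid-season: 1.10 × 5.70 × 30 = 188.10 mm
late-season: 0.75 × 2.23 × 40 = 66.90 mm
Seasonal total = 294.74 mm

295 mm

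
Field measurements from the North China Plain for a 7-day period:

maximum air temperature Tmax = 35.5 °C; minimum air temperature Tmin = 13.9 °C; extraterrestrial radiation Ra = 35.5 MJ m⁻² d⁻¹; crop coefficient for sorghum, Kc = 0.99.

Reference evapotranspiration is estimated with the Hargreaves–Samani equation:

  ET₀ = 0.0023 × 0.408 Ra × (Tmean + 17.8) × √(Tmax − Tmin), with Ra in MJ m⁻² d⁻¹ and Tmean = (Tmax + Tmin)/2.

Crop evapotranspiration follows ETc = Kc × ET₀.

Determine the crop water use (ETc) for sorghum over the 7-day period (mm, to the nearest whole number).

46 mm

Tmean = (35.5 + 13.9)/2 = 24.70 °C
0.408 Ra = 0.408 × 35.5 = 14.4840 mm/d equivalent
ET₀ = 0.0023 × 14.4840 × (24.70 + 17.8) × √21.6 = 0.0023 × 14.4840 × 42.50 × 4.6476 = 6.5801 mm/d
ETc = Kc × ET₀ = 0.99 × 6.5801 = 6.5143 mm/d
Over 7 days: 6.5143 × 7 = 45.600 mm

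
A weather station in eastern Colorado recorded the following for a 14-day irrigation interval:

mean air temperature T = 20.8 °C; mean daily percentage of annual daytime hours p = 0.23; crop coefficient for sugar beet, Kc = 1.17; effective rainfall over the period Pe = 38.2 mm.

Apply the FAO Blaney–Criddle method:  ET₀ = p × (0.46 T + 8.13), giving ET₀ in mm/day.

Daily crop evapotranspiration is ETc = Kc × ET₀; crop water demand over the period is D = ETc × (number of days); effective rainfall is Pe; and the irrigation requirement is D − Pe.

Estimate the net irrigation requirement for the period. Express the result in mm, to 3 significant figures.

ET₀ = 0.23 × (0.46 × 20.8 + 8.13) = 0.23 × 17.698 = 4.0705 mm/d
ETc = Kc × ET₀ = 1.17 × 4.0705 = 4.7625 mm/d
Crop demand D = ETc × 14 d = 4.7625 × 14 = 66.675 mm
D − Pe = 66.675 − 38.2 = 28.475 mm

28.5 mm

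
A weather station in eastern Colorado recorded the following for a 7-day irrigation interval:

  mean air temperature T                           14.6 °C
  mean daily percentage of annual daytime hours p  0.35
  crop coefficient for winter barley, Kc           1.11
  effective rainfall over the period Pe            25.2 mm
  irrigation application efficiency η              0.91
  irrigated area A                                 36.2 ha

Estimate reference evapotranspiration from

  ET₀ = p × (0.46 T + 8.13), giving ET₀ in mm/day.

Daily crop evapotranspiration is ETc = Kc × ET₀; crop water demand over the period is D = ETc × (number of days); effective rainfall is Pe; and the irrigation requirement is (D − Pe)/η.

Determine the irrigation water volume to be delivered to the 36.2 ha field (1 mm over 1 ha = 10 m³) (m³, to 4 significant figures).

6036 m³

ET₀ = 0.35 × (0.46 × 14.6 + 8.13) = 0.35 × 14.846 = 5.1961 mm/d
ETc = Kc × ET₀ = 1.11 × 5.1961 = 5.7677 mm/d
Crop demand D = ETc × 7 d = 5.7677 × 7 = 40.374 mm
D − Pe = 40.374 − 25.2 = 15.174 mm
Gross irrigation = 15.174 / 0.91 = 16.675 mm
Volume = 16.675 mm × 36.2 ha × 10 = 6036.4 m³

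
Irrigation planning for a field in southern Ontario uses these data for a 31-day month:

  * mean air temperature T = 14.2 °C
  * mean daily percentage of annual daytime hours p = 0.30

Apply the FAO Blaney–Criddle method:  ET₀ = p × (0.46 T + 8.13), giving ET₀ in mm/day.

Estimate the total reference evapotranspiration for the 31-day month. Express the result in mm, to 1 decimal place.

ET₀ = 0.30 × (0.46 × 14.2 + 8.13) = 0.30 × 14.662 = 4.3986 mm/d
Monthly total = 4.3986 × 31 = 136.357 mm

136.4 mm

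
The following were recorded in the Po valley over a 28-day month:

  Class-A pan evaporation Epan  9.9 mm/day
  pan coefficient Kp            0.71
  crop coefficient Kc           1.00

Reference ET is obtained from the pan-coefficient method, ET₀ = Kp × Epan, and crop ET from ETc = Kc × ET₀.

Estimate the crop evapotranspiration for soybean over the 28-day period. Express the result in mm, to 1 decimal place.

ET₀ = 0.71 × 9.9 = 7.0290 mm/d
ETc = Kc × ET₀ = 1.00 × 7.0290 = 7.0290 mm/d
Over 28 days: 7.0290 × 28 = 196.812 mm

196.8 mm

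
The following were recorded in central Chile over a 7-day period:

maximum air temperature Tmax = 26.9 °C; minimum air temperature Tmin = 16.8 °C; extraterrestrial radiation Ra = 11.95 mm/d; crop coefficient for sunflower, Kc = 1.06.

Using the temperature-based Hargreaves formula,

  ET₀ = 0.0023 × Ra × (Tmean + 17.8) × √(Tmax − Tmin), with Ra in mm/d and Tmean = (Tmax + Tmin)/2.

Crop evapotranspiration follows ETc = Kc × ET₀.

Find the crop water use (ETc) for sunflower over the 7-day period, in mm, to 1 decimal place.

25.7 mm

Tmean = (26.9 + 16.8)/2 = 21.85 °C
ET₀ = 0.0023 × 11.95 × (21.85 + 17.8) × √10.1 = 0.0023 × 11.95 × 39.65 × 3.1780 = 3.4633 mm/d
ETc = Kc × ET₀ = 1.06 × 3.4633 = 3.6711 mm/d
Over 7 days: 3.6711 × 7 = 25.698 mm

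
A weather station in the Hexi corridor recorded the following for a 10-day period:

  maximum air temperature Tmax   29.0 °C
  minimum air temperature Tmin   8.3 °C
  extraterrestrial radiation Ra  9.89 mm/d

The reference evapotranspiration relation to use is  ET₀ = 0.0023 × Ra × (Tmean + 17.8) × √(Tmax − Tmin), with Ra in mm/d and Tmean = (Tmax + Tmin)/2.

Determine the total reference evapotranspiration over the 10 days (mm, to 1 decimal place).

37.7 mm

Tmean = (29.0 + 8.3)/2 = 18.65 °C
ET₀ = 0.0023 × 9.89 × (18.65 + 17.8) × √20.7 = 0.0023 × 9.89 × 36.45 × 4.5497 = 3.7723 mm/d
Over 10 days: 3.7723 × 10 = 37.723 mm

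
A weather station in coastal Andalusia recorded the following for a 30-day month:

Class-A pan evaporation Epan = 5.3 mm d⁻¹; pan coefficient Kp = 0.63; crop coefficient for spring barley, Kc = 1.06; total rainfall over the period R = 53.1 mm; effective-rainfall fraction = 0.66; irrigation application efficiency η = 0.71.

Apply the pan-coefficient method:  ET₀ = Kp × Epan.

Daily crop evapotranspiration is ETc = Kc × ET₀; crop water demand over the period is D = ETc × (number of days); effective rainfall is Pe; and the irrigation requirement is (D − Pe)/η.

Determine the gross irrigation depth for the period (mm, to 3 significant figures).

100 mm

ET₀ = 0.63 × 5.3 = 3.3390 mm/d
ETc = Kc × ET₀ = 1.06 × 3.3390 = 3.5393 mm/d
Crop demand D = ETc × 30 d = 3.5393 × 30 = 106.179 mm
Pe = 0.66 × 53.1 = 35.046 mm
D − Pe = 106.179 − 35.046 = 71.133 mm
Gross irrigation = 71.133 / 0.71 = 100.187 mm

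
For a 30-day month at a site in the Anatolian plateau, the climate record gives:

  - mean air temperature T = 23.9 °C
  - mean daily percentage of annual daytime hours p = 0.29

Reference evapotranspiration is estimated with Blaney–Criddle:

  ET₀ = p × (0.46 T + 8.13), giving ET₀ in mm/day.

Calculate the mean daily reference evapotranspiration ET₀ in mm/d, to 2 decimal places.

5.55 mm/d

ET₀ = 0.29 × (0.46 × 23.9 + 8.13) = 0.29 × 19.124 = 5.5460 mm/d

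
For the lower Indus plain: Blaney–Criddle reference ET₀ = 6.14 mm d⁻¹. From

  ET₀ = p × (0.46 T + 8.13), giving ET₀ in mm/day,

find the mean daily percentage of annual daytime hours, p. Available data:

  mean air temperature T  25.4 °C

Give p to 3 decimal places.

0.310

p = ET₀ / (0.46 T + 8.13) = 6.14 / (0.46 × 25.4 + 8.13) = 6.14 / 19.814 = 0.3099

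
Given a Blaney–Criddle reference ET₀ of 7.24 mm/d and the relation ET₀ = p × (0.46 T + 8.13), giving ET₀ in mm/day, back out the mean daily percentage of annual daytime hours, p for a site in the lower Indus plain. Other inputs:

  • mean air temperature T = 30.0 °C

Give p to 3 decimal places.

0.330

p = ET₀ / (0.46 T + 8.13) = 7.24 / (0.46 × 30.0 + 8.13) = 7.24 / 21.930 = 0.3301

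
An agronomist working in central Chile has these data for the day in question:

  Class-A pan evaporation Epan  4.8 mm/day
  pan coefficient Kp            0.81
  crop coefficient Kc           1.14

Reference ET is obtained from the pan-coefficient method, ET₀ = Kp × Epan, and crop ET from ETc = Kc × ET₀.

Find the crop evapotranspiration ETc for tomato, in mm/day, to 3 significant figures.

ET₀ = 0.81 × 4.8 = 3.8880 mm/d
ETc = Kc × ET₀ = 1.14 × 3.8880 = 4.4323 mm/d

4.43 mm/day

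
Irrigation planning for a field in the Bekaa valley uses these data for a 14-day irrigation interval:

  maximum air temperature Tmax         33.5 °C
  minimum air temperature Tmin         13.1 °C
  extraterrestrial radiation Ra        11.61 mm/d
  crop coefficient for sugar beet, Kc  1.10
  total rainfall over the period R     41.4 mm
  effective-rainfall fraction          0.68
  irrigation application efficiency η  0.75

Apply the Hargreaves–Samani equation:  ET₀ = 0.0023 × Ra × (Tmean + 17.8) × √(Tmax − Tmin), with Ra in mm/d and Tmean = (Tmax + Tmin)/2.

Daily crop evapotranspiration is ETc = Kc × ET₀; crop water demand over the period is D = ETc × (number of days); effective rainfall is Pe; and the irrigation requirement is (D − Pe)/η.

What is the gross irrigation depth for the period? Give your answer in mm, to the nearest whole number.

Tmean = (33.5 + 13.1)/2 = 23.30 °C
ET₀ = 0.0023 × 11.61 × (23.30 + 17.8) × √20.4 = 0.0023 × 11.61 × 41.10 × 4.5166 = 4.9569 mm/d
ETc = Kc × ET₀ = 1.10 × 4.9569 = 5.4526 mm/d
Crop demand D = ETc × 14 d = 5.4526 × 14 = 76.336 mm
Pe = 0.68 × 41.4 = 28.152 mm
D − Pe = 76.336 − 28.152 = 48.184 mm
Gross irrigation = 48.184 / 0.75 = 64.245 mm

64 mm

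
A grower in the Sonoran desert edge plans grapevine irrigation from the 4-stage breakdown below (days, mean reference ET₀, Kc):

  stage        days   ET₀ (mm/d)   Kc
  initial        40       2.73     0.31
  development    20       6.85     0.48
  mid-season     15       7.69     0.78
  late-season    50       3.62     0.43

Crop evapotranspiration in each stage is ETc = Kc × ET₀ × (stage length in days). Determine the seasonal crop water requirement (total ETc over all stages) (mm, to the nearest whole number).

267 mm

initial: 0.31 × 2.73 × 40 = 33.85 mm
development: 0.48 × 6.85 × 20 = 65.76 mm
mid-season: 0.78 × 7.69 × 15 = 89.97 mm
late-season: 0.43 × 3.62 × 50 = 77.83 mm
Seasonal total = 267.41 mm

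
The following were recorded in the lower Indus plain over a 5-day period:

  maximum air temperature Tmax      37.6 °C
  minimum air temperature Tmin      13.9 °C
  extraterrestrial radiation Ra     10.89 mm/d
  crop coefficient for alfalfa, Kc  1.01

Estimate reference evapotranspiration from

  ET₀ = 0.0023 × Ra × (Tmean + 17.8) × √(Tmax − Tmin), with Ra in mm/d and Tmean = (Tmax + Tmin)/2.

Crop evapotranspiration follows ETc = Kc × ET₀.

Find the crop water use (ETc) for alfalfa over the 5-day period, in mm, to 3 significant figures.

26.8 mm

Tmean = (37.6 + 13.9)/2 = 25.75 °C
ET₀ = 0.0023 × 10.89 × (25.75 + 17.8) × √23.7 = 0.0023 × 10.89 × 43.55 × 4.8683 = 5.3103 mm/d
ETc = Kc × ET₀ = 1.01 × 5.3103 = 5.3634 mm/d
Over 5 days: 5.3634 × 5 = 26.817 mm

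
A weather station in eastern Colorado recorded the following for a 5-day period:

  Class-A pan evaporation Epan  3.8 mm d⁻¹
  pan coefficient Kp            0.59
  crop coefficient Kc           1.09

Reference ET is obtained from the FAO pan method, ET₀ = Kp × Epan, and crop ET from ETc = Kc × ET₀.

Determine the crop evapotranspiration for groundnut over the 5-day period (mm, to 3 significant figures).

12.2 mm

ET₀ = 0.59 × 3.8 = 2.2420 mm/d
ETc = Kc × ET₀ = 1.09 × 2.2420 = 2.4438 mm/d
Over 5 days: 2.4438 × 5 = 12.219 mm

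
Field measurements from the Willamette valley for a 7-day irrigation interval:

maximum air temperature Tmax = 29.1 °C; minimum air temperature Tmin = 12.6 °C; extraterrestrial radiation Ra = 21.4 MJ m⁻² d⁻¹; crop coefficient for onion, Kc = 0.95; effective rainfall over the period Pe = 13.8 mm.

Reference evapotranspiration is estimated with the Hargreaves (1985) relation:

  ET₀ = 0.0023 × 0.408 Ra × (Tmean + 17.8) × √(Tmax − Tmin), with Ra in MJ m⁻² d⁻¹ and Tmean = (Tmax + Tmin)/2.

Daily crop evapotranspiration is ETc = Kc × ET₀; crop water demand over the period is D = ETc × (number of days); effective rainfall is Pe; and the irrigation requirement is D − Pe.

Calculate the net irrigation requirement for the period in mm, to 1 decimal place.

Tmean = (29.1 + 12.6)/2 = 20.85 °C
0.408 Ra = 0.408 × 21.4 = 8.7312 mm/d equivalent
ET₀ = 0.0023 × 8.7312 × (20.85 + 17.8) × √16.5 = 0.0023 × 8.7312 × 38.65 × 4.0620 = 3.1528 mm/d
ETc = Kc × ET₀ = 0.95 × 3.1528 = 2.9952 mm/d
Crop demand D = ETc × 7 d = 2.9952 × 7 = 20.966 mm
D − Pe = 20.966 − 13.8 = 7.166 mm

7.2 mm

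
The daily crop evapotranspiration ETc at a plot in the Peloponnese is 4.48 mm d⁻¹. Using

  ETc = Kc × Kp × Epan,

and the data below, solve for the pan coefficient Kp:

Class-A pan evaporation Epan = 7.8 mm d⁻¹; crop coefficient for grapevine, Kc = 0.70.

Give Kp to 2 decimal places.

0.82

ETc = Kc × Kp × Epan  ⇒  Kp = ETc / (Kc × Epan)
Kp = 4.48 / (0.70 × 7.8) = 4.48 / 5.460 = 0.8205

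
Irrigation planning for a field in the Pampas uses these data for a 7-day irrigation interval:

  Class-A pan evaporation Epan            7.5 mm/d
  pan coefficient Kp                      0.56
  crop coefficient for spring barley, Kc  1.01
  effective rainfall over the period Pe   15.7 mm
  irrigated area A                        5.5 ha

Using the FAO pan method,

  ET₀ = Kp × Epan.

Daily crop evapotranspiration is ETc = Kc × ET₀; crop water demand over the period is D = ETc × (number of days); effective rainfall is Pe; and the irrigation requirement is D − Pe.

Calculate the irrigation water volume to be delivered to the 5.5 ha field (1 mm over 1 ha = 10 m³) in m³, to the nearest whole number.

ET₀ = 0.56 × 7.5 = 4.2000 mm/d
ETc = Kc × ET₀ = 1.01 × 4.2000 = 4.2420 mm/d
Crop demand D = ETc × 7 d = 4.2420 × 7 = 29.694 mm
D − Pe = 29.694 − 15.7 = 13.994 mm
Volume = 13.994 mm × 5.5 ha × 10 = 769.7 m³

770 m³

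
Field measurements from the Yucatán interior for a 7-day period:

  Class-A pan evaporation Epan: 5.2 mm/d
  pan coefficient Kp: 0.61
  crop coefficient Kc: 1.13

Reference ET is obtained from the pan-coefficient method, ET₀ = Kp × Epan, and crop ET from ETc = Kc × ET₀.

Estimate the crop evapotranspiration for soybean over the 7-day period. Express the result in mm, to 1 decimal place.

25.1 mm

ET₀ = 0.61 × 5.2 = 3.1720 mm/d
ETc = Kc × ET₀ = 1.13 × 3.1720 = 3.5844 mm/d
Over 7 days: 3.5844 × 7 = 25.091 mm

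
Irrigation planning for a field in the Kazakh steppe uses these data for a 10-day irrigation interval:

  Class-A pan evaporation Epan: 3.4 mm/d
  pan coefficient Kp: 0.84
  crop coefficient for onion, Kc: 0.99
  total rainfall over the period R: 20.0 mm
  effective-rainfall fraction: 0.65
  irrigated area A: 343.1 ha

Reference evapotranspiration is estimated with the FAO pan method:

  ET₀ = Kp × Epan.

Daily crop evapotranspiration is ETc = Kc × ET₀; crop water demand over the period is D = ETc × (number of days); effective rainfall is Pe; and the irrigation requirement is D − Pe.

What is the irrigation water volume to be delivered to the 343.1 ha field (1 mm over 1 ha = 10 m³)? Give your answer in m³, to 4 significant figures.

ET₀ = 0.84 × 3.4 = 2.8560 mm/d
ETc = Kc × ET₀ = 0.99 × 2.8560 = 2.8274 mm/d
Crop demand D = ETc × 10 d = 2.8274 × 10 = 28.274 mm
Pe = 0.65 × 20.0 = 13.000 mm
D − Pe = 28.274 − 13.000 = 15.274 mm
Volume = 15.274 mm × 343.1 ha × 10 = 52405.1 m³

52410 m³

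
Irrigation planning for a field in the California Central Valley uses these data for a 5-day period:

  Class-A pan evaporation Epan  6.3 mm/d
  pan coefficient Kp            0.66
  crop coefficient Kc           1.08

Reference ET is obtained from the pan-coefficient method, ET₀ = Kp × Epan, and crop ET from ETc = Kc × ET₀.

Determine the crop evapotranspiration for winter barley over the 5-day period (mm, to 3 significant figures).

ET₀ = 0.66 × 6.3 = 4.1580 mm/d
ETc = Kc × ET₀ = 1.08 × 4.1580 = 4.4906 mm/d
Over 5 days: 4.4906 × 5 = 22.453 mm

22.5 mm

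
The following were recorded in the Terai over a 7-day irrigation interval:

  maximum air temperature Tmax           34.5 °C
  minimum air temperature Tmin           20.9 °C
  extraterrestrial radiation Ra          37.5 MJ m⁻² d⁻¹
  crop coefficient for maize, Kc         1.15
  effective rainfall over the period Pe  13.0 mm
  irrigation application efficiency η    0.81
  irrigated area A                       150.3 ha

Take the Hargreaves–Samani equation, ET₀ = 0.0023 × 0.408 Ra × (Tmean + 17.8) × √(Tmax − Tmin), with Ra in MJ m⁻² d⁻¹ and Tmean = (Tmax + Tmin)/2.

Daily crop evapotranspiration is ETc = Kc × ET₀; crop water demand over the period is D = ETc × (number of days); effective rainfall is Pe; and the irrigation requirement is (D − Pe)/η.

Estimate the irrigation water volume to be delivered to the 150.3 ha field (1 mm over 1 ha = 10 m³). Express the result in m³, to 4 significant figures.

Tmean = (34.5 + 20.9)/2 = 27.70 °C
0.408 Ra = 0.408 × 37.5 = 15.3000 mm/d equivalent
ET₀ = 0.0023 × 15.3000 × (27.70 + 17.8) × √13.6 = 0.0023 × 15.3000 × 45.50 × 3.6878 = 5.9047 mm/d
ETc = Kc × ET₀ = 1.15 × 5.9047 = 6.7904 mm/d
Crop demand D = ETc × 7 d = 6.7904 × 7 = 47.533 mm
D − Pe = 47.533 − 13.0 = 34.533 mm
Gross irrigation = 34.533 / 0.81 = 42.633 mm
Volume = 42.633 mm × 150.3 ha × 10 = 64077.4 m³

64080 m³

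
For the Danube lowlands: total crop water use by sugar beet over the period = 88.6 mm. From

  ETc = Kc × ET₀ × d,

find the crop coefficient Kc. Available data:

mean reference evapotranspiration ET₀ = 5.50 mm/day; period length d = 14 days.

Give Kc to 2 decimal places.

ETc = Kc × ET₀ × d  ⇒  Kc = ETc / (ET₀ × d)
Kc = 88.6 / (5.50 × 14) = 88.6 / 77.00 = 1.1506

1.15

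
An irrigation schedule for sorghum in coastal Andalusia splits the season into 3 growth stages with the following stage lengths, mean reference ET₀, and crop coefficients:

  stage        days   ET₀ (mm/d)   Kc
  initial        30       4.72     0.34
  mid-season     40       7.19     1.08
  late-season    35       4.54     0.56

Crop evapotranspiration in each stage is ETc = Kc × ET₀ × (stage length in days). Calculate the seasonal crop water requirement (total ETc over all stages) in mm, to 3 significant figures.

initial: 0.34 × 4.72 × 30 = 48.14 mm
mid-season: 1.08 × 7.19 × 40 = 310.61 mm
late-season: 0.56 × 4.54 × 35 = 88.98 mm
Seasonal total = 447.73 mm

448 mm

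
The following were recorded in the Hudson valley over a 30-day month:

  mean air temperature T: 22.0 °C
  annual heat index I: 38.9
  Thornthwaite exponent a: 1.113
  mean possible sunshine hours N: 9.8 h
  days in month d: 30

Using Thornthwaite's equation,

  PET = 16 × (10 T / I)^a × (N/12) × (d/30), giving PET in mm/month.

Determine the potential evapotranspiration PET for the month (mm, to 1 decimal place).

10T/I = 10 × 22.0 / 38.9 = 5.6555
(10T/I)^a = 5.6555^1.113 = 6.8786
Uncorrected PET = 16 × 6.8786 = 110.058 mm
Correction = (N/12)(d/30) = (9.8/12)(30/30) = 0.8167
PET = 110.058 × 0.8167 = 89.884 mm/month

89.9 mm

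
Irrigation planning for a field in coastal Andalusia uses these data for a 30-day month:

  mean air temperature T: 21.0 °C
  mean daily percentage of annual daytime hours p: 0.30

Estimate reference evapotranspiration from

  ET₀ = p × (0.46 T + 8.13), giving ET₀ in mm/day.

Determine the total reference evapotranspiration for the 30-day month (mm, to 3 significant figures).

160 mm

ET₀ = 0.30 × (0.46 × 21.0 + 8.13) = 0.30 × 17.790 = 5.3370 mm/d
Monthly total = 5.3370 × 30 = 160.110 mm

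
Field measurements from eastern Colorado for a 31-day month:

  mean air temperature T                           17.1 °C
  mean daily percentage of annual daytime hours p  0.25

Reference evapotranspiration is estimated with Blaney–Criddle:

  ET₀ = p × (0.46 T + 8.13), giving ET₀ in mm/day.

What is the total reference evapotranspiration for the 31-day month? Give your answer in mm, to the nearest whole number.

ET₀ = 0.25 × (0.46 × 17.1 + 8.13) = 0.25 × 15.996 = 3.9990 mm/d
Monthly total = 3.9990 × 31 = 123.969 mm

124 mm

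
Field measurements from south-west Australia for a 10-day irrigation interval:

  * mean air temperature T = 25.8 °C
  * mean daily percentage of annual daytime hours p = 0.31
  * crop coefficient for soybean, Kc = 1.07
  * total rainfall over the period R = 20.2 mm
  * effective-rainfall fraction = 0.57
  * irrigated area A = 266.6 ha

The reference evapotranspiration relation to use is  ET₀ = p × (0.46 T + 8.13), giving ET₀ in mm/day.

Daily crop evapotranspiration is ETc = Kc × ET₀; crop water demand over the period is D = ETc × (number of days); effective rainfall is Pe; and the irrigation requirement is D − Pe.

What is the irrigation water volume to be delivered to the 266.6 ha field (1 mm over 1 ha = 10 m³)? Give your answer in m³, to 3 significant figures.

ET₀ = 0.31 × (0.46 × 25.8 + 8.13) = 0.31 × 19.998 = 6.1994 mm/d
ETc = Kc × ET₀ = 1.07 × 6.1994 = 6.6334 mm/d
Crop demand D = ETc × 10 d = 6.6334 × 10 = 66.334 mm
Pe = 0.57 × 20.2 = 11.514 mm
D − Pe = 66.334 − 11.514 = 54.820 mm
Volume = 54.820 mm × 266.6 ha × 10 = 146150.1 m³

146000 m³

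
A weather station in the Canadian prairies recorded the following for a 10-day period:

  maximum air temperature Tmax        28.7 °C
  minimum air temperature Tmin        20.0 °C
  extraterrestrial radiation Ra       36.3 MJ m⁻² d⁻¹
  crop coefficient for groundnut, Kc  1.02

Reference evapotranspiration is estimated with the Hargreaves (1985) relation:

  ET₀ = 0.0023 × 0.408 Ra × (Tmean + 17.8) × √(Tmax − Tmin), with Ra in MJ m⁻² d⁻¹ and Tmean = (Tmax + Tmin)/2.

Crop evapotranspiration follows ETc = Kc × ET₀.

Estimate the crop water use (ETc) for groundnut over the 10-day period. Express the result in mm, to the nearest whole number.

43 mm

Tmean = (28.7 + 20.0)/2 = 24.35 °C
0.408 Ra = 0.408 × 36.3 = 14.8104 mm/d equivalent
ET₀ = 0.0023 × 14.8104 × (24.35 + 17.8) × √8.7 = 0.0023 × 14.8104 × 42.15 × 2.9496 = 4.2350 mm/d
ETc = Kc × ET₀ = 1.02 × 4.2350 = 4.3197 mm/d
Over 10 days: 4.3197 × 10 = 43.197 mm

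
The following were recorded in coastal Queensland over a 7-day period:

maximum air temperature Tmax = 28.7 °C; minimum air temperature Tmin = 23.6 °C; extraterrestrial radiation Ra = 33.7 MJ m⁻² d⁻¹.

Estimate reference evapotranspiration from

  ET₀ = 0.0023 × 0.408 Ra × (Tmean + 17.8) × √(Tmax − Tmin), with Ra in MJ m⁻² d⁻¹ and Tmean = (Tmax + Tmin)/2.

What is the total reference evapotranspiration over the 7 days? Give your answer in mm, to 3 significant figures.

22.0 mm

Tmean = (28.7 + 23.6)/2 = 26.15 °C
0.408 Ra = 0.408 × 33.7 = 13.7496 mm/d equivalent
ET₀ = 0.0023 × 13.7496 × (26.15 + 17.8) × √5.1 = 0.0023 × 13.7496 × 43.95 × 2.2583 = 3.1388 mm/d
Over 7 days: 3.1388 × 7 = 21.972 mm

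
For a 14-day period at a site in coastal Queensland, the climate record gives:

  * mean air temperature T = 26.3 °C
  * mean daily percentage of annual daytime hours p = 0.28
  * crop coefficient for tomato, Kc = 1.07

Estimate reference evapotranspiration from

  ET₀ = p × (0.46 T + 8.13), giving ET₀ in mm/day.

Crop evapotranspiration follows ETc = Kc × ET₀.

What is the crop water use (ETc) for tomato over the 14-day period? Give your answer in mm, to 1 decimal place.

84.8 mm

ET₀ = 0.28 × (0.46 × 26.3 + 8.13) = 0.28 × 20.228 = 5.6638 mm/d
ETc = Kc × ET₀ = 1.07 × 5.6638 = 6.0603 mm/d
Over 14 days: 6.0603 × 14 = 84.844 mm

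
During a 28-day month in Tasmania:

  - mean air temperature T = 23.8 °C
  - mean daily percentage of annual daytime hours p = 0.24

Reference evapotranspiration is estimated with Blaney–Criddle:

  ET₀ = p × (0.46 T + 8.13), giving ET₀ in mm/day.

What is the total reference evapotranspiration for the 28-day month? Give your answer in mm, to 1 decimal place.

ET₀ = 0.24 × (0.46 × 23.8 + 8.13) = 0.24 × 19.078 = 4.5787 mm/d
Monthly total = 4.5787 × 28 = 128.204 mm

128.2 mm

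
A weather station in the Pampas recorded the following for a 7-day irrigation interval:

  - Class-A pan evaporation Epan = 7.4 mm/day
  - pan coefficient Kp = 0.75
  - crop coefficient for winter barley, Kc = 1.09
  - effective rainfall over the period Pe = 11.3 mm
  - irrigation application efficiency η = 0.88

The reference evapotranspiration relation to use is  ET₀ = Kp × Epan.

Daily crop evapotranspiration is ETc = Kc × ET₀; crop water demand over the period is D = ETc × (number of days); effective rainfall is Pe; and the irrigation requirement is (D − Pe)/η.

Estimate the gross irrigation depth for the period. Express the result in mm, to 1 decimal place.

ET₀ = 0.75 × 7.4 = 5.5500 mm/d
ETc = Kc × ET₀ = 1.09 × 5.5500 = 6.0495 mm/d
Crop demand D = ETc × 7 d = 6.0495 × 7 = 42.347 mm
D − Pe = 42.347 − 11.3 = 31.047 mm
Gross irrigation = 31.047 / 0.88 = 35.281 mm

35.3 mm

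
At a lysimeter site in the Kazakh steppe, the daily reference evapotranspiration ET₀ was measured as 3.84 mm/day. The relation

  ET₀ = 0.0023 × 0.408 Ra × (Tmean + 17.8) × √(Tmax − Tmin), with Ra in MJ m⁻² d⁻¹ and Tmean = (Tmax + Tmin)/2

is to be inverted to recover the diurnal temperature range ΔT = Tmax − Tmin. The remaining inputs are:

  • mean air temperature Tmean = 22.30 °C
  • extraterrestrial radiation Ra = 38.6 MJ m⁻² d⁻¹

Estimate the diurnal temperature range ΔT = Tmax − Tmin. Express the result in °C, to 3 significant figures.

√ΔT = ET₀ / [0.0023 × 0.408 × Ra × (Tmean+17.8)] = 3.84 / (0.0023 × 15.7488 × 40.10) = 2.6437
ΔT = 2.6437² = 6.989 °C

6.99 °C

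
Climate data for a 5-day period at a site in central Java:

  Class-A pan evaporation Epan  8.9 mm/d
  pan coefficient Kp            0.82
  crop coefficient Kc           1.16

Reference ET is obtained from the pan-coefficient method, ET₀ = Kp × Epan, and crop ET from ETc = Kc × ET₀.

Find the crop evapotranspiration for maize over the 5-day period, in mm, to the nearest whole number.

ET₀ = 0.82 × 8.9 = 7.2980 mm/d
ETc = Kc × ET₀ = 1.16 × 7.2980 = 8.4657 mm/d
Over 5 days: 8.4657 × 5 = 42.329 mm

42 mm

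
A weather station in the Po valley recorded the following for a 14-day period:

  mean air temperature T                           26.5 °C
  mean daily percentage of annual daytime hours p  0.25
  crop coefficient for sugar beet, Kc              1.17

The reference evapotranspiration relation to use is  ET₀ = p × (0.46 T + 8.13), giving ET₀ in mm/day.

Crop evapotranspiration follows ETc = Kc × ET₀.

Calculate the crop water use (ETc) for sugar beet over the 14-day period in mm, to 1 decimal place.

83.2 mm

ET₀ = 0.25 × (0.46 × 26.5 + 8.13) = 0.25 × 20.320 = 5.0800 mm/d
ETc = Kc × ET₀ = 1.17 × 5.0800 = 5.9436 mm/d
Over 14 days: 5.9436 × 14 = 83.210 mm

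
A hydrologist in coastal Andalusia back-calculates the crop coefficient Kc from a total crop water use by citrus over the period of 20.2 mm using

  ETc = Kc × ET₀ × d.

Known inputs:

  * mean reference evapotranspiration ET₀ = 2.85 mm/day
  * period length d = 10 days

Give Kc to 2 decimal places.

0.71

ETc = Kc × ET₀ × d  ⇒  Kc = ETc / (ET₀ × d)
Kc = 20.2 / (2.85 × 10) = 20.2 / 28.50 = 0.7088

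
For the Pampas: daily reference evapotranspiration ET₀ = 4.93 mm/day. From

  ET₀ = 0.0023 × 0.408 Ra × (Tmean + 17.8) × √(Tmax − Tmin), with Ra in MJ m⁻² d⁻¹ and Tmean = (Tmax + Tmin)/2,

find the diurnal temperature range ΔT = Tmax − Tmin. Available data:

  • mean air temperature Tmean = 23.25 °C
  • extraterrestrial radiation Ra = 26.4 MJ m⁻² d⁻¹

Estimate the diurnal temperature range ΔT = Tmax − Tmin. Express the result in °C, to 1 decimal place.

23.5 °C

√ΔT = ET₀ / [0.0023 × 0.408 × Ra × (Tmean+17.8)] = 4.93 / (0.0023 × 10.7712 × 41.05) = 4.8478
ΔT = 4.8478² = 23.501 °C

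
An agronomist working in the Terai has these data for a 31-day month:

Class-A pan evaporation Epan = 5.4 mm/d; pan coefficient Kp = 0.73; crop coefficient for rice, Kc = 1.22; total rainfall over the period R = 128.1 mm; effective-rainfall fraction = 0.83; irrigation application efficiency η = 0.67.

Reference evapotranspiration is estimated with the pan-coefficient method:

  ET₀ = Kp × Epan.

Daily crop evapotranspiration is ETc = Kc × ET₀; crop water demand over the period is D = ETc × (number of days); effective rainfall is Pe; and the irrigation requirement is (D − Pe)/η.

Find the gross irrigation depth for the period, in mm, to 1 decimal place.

ET₀ = 0.73 × 5.4 = 3.9420 mm/d
ETc = Kc × ET₀ = 1.22 × 3.9420 = 4.8092 mm/d
Crop demand D = ETc × 31 d = 4.8092 × 31 = 149.085 mm
Pe = 0.83 × 128.1 = 106.323 mm
D − Pe = 149.085 − 106.323 = 42.762 mm
Gross irrigation = 42.762 / 0.67 = 63.824 mm

63.8 mm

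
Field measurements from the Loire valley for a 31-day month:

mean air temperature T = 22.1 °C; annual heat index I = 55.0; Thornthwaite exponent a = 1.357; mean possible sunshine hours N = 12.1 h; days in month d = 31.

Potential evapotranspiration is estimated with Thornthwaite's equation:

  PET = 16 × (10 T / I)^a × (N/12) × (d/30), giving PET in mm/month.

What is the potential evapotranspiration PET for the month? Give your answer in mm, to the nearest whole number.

110 mm

10T/I = 10 × 22.1 / 55.0 = 4.0182
(10T/I)^a = 4.0182^1.357 = 6.6019
Uncorrected PET = 16 × 6.6019 = 105.630 mm
Correction = (N/12)(d/30) = (12.1/12)(31/30) = 1.0419
PET = 105.630 × 1.0419 = 110.056 mm/month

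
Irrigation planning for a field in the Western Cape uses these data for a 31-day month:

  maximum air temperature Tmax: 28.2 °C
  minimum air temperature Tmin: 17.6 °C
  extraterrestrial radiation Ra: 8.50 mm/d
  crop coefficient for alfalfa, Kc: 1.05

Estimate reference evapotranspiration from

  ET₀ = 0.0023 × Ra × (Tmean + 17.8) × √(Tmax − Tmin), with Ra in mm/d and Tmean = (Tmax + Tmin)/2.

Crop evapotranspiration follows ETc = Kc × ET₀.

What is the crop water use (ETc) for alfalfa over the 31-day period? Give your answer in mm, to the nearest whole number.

84 mm

Tmean = (28.2 + 17.6)/2 = 22.90 °C
ET₀ = 0.0023 × 8.50 × (22.90 + 17.8) × √10.6 = 0.0023 × 8.50 × 40.70 × 3.2558 = 2.5906 mm/d
ETc = Kc × ET₀ = 1.05 × 2.5906 = 2.7201 mm/d
Over 31 days: 2.7201 × 31 = 84.323 mm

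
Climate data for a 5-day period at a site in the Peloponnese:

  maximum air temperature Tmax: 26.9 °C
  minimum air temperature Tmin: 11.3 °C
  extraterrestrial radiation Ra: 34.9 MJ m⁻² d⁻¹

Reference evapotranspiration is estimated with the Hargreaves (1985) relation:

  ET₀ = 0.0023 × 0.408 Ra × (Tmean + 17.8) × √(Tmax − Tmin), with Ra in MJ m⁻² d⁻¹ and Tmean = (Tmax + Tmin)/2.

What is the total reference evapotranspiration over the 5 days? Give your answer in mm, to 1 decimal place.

Tmean = (26.9 + 11.3)/2 = 19.10 °C
0.408 Ra = 0.408 × 34.9 = 14.2392 mm/d equivalent
ET₀ = 0.0023 × 14.2392 × (19.10 + 17.8) × √15.6 = 0.0023 × 14.2392 × 36.90 × 3.9497 = 4.7731 mm/d
Over 5 days: 4.7731 × 5 = 23.866 mm

23.9 mm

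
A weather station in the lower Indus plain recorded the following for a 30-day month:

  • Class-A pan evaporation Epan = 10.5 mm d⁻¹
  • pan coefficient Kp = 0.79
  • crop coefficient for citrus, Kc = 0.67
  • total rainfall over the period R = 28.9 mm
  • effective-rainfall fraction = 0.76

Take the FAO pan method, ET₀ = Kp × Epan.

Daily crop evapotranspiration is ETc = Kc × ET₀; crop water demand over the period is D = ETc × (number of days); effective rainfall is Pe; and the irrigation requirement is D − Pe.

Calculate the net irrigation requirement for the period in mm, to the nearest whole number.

ET₀ = 0.79 × 10.5 = 8.2950 mm/d
ETc = Kc × ET₀ = 0.67 × 8.2950 = 5.5577 mm/d
Crop demand D = ETc × 30 d = 5.5577 × 30 = 166.731 mm
Pe = 0.76 × 28.9 = 21.964 mm
D − Pe = 166.731 − 21.964 = 144.767 mm

145 mm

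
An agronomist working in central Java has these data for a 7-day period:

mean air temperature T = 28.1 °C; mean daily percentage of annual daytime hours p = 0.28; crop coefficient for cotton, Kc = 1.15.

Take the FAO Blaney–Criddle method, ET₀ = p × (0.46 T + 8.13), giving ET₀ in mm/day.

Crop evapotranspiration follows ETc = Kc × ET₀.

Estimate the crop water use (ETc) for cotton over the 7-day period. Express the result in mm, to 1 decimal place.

47.5 mm

ET₀ = 0.28 × (0.46 × 28.1 + 8.13) = 0.28 × 21.056 = 5.8957 mm/d
ETc = Kc × ET₀ = 1.15 × 5.8957 = 6.7801 mm/d
Over 7 days: 6.7801 × 7 = 47.461 mm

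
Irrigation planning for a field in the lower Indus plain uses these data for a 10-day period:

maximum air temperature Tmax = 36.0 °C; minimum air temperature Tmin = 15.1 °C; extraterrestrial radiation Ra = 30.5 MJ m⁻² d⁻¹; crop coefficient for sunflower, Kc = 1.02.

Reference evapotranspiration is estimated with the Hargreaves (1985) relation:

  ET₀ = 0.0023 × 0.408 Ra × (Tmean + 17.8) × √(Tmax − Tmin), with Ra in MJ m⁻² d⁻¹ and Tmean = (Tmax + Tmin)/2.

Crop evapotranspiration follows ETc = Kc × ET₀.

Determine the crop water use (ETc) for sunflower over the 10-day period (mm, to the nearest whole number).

Tmean = (36.0 + 15.1)/2 = 25.55 °C
0.408 Ra = 0.408 × 30.5 = 12.4440 mm/d equivalent
ET₀ = 0.0023 × 12.4440 × (25.55 + 17.8) × √20.9 = 0.0023 × 12.4440 × 43.35 × 4.5717 = 5.6722 mm/d
ETc = Kc × ET₀ = 1.02 × 5.6722 = 5.7856 mm/d
Over 10 days: 5.7856 × 10 = 57.856 mm

58 mm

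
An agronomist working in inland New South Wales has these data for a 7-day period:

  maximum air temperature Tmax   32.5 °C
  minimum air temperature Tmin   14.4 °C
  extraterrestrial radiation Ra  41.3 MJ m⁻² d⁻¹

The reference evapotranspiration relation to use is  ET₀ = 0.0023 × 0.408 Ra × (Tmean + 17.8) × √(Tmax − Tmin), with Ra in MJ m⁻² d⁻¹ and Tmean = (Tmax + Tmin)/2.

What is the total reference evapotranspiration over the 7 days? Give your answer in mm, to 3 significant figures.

47.6 mm

Tmean = (32.5 + 14.4)/2 = 23.45 °C
0.408 Ra = 0.408 × 41.3 = 16.8504 mm/d equivalent
ET₀ = 0.0023 × 16.8504 × (23.45 + 17.8) × √18.1 = 0.0023 × 16.8504 × 41.25 × 4.2544 = 6.8014 mm/d
Over 7 days: 6.8014 × 7 = 47.610 mm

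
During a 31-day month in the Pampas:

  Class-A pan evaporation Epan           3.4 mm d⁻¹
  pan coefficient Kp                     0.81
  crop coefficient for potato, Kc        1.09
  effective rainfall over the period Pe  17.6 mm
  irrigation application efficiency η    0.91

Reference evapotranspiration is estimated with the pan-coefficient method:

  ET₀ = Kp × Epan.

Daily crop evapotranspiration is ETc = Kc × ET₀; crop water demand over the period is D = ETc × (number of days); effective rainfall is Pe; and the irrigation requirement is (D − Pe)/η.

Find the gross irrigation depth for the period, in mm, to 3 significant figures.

ET₀ = 0.81 × 3.4 = 2.7540 mm/d
ETc = Kc × ET₀ = 1.09 × 2.7540 = 3.0019 mm/d
Crop demand D = ETc × 31 d = 3.0019 × 31 = 93.059 mm
D − Pe = 93.059 − 17.6 = 75.459 mm
Gross irrigation = 75.459 / 0.91 = 82.922 mm

82.9 mm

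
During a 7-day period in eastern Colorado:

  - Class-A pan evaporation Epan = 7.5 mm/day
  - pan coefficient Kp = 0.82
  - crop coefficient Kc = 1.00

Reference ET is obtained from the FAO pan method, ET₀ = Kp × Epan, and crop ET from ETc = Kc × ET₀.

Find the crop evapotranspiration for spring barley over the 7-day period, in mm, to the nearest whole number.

43 mm

ET₀ = 0.82 × 7.5 = 6.1500 mm/d
ETc = Kc × ET₀ = 1.00 × 6.1500 = 6.1500 mm/d
Over 7 days: 6.1500 × 7 = 43.050 mm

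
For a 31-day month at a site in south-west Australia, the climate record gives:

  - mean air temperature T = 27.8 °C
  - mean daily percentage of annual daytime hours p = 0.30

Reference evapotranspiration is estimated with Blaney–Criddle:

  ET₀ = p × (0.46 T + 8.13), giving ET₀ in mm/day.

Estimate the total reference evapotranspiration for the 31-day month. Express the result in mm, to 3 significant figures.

ET₀ = 0.30 × (0.46 × 27.8 + 8.13) = 0.30 × 20.918 = 6.2754 mm/d
Monthly total = 6.2754 × 31 = 194.537 mm

195 mm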